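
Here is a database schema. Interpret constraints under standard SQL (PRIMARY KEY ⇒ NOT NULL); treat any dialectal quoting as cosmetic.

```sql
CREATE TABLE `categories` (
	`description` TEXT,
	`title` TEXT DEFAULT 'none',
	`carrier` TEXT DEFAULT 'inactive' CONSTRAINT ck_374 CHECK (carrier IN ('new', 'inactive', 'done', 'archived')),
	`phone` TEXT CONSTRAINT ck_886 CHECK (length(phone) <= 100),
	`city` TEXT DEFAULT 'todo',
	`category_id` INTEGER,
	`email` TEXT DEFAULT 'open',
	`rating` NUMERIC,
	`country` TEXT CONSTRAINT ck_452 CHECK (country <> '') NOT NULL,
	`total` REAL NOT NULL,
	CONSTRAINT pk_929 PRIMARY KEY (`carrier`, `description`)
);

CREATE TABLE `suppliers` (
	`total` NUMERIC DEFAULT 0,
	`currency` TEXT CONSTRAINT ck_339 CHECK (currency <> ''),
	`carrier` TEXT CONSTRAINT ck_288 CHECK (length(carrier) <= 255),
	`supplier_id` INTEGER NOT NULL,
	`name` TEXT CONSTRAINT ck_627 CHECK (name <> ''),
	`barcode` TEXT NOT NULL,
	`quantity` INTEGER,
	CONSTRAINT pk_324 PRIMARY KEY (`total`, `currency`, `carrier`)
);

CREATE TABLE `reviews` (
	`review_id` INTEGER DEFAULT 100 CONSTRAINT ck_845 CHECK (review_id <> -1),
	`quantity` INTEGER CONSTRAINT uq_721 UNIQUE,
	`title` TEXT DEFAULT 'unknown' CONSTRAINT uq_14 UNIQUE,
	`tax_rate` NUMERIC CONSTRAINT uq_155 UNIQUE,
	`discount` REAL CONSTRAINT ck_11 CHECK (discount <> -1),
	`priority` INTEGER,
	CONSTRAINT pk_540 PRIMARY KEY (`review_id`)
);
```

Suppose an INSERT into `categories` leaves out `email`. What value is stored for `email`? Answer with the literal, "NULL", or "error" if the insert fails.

email has an explicit DEFAULT 'open'.
When the column is omitted from an INSERT, that default is used.

'open'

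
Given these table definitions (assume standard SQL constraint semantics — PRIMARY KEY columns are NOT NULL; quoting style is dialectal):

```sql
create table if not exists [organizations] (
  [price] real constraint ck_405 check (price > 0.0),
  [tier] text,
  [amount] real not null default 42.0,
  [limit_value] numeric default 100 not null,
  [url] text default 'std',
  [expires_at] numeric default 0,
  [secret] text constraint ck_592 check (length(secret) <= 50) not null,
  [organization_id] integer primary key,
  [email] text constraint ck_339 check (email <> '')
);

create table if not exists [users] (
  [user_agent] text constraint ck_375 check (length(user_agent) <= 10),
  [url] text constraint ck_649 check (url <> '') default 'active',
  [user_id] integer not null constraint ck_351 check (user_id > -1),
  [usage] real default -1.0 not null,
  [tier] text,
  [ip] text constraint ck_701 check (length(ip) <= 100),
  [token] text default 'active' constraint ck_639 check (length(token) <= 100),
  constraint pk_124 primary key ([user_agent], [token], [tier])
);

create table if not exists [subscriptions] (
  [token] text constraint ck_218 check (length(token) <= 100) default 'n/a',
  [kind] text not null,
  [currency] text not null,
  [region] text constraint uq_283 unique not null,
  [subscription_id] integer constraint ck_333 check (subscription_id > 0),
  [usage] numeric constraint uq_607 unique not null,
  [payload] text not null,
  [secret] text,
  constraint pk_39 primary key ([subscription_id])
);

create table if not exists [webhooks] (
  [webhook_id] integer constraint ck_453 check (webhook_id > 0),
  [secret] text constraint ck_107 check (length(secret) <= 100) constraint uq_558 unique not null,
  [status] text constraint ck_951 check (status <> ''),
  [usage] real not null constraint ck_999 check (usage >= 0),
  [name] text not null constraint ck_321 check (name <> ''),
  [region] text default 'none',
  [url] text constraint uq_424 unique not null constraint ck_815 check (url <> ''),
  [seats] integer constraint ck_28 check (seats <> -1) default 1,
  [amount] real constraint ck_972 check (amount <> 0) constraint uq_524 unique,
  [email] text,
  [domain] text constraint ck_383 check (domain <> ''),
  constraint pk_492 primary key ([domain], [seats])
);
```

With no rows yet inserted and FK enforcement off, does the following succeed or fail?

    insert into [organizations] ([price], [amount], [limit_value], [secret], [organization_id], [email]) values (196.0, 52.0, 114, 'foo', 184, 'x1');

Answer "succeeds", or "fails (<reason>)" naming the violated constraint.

succeeds

NOT NULL columns: amount is supplied; limit_value is supplied; organization_id is supplied; secret is supplied.
CHECK constraints: 196.0 satisfies (price > 0.0); 'foo' satisfies (length(secret) <= 50); 'x1' satisfies (email <> '').
No constraint is violated.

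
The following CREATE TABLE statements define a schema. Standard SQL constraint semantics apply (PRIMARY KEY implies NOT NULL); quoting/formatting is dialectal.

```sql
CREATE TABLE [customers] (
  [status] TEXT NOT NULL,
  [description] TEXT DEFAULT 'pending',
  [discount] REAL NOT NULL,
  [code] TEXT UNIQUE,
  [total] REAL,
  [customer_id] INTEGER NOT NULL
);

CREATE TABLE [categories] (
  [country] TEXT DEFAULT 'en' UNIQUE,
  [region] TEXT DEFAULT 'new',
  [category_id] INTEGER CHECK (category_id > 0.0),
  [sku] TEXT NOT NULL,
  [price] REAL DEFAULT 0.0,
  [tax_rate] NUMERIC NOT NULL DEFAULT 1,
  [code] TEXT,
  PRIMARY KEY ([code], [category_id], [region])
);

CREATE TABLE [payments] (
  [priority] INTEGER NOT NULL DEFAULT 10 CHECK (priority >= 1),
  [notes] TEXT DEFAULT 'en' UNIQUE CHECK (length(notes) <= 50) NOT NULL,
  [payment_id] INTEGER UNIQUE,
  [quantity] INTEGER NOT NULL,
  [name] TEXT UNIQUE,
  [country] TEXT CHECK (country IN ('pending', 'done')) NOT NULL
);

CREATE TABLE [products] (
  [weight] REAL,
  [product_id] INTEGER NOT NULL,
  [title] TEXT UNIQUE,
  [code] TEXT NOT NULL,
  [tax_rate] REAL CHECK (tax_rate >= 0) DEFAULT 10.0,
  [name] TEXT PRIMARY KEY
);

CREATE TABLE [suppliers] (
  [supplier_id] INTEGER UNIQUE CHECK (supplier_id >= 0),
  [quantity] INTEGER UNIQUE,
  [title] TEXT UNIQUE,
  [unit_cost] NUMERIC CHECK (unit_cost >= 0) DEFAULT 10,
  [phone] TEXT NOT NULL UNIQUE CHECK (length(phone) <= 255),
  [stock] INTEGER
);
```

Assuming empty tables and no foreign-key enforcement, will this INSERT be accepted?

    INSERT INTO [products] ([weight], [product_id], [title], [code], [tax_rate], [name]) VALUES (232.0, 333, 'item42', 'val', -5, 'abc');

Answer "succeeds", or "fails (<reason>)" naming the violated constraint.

fails (CHECK on tax_rate)

The value -5 for tax_rate violates CHECK (tax_rate >= 0).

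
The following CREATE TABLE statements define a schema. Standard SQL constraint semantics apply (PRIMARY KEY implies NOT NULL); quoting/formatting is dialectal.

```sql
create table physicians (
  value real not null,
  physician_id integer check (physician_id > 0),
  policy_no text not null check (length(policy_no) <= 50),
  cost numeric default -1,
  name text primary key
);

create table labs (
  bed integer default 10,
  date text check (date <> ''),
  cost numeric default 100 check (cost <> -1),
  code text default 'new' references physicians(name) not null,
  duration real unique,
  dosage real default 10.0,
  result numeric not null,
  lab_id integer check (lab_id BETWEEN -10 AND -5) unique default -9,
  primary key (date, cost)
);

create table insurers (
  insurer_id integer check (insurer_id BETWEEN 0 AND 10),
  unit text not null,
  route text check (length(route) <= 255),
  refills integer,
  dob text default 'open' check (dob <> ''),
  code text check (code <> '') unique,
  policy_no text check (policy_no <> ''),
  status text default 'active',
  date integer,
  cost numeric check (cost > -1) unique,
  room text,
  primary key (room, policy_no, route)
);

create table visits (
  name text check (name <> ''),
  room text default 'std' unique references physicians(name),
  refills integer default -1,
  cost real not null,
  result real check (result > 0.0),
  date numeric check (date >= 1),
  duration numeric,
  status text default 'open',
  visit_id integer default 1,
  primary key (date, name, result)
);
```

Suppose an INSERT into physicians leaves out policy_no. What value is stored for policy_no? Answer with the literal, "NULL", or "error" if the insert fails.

policy_no has no DEFAULT clause.
Omitting it would insert NULL, but it is declared NOT NULL, so the INSERT fails.

error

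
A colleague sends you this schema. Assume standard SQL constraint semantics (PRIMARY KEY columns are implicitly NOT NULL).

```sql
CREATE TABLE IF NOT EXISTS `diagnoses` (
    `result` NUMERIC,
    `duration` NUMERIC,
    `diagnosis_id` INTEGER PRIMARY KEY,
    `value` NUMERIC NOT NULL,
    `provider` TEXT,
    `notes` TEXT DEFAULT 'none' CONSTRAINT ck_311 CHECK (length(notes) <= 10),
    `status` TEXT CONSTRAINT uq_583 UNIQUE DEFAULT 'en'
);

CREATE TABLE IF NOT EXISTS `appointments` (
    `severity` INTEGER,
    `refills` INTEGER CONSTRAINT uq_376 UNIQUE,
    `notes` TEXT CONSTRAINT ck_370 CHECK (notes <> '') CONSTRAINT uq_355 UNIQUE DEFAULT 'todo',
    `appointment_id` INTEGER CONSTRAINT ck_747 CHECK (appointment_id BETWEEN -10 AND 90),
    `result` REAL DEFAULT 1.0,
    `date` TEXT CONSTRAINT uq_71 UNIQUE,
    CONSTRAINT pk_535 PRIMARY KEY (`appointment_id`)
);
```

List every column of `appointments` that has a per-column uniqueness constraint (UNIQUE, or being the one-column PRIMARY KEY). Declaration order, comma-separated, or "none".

refills, notes, appointment_id, date

- severity: no UNIQUE or single-column PK constraint.
- refills: declared UNIQUE → unique.
- notes: declared UNIQUE → unique.
- appointment_id: single-column PRIMARY KEY → unique.
- result: no UNIQUE or single-column PK constraint.
- date: declared UNIQUE → unique.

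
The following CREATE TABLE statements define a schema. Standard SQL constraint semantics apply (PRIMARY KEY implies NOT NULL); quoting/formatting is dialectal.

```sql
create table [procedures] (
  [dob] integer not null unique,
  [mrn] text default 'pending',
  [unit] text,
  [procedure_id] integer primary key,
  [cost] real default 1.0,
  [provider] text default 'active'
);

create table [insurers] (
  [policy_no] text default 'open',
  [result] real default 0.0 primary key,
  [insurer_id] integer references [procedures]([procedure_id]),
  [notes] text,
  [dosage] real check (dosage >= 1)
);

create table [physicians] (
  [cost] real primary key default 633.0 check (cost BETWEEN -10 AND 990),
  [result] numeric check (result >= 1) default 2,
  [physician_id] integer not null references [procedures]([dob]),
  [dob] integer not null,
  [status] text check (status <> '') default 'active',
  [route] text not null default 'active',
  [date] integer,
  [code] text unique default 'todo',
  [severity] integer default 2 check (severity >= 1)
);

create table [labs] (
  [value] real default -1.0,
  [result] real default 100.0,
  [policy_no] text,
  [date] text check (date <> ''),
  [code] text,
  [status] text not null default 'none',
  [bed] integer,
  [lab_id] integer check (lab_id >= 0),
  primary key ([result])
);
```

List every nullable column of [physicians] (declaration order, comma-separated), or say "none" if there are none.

- cost: part of the PRIMARY KEY, which implies NOT NULL → not nullable.
- result: CHECK does not forbid NULL (a CHECK constraint passes when its expression is NULL) → nullable.
- physician_id: declared NOT NULL → not nullable.
- dob: declared NOT NULL → not nullable.
- status: CHECK does not forbid NULL (a CHECK constraint passes when its expression is NULL) → nullable.
- route: declared NOT NULL → not nullable.
- date: no NOT NULL constraint applies → nullable.
- code: UNIQUE does not imply NOT NULL → nullable.
- severity: CHECK does not forbid NULL (a CHECK constraint passes when its expression is NULL) → nullable.

result, status, date, code, severity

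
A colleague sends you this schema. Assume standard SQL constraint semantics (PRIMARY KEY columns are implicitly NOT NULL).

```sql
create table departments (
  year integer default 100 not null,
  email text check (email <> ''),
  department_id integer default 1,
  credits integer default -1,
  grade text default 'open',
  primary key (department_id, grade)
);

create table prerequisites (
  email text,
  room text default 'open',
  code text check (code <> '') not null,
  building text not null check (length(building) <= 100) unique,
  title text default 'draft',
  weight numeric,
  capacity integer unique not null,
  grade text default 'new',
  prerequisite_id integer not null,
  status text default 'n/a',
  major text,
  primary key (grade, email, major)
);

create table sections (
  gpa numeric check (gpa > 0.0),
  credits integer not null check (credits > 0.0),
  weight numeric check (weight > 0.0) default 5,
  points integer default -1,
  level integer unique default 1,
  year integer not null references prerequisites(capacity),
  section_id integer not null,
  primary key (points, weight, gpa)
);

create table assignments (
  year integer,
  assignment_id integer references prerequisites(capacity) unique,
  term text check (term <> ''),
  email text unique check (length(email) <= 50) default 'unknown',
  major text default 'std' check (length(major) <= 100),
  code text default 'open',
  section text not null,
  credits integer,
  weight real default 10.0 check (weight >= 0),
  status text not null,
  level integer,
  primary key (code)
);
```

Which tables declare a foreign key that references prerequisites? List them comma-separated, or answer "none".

- sections.year references prerequisites(capacity).
- assignments.assignment_id references prerequisites(capacity).

sections, assignments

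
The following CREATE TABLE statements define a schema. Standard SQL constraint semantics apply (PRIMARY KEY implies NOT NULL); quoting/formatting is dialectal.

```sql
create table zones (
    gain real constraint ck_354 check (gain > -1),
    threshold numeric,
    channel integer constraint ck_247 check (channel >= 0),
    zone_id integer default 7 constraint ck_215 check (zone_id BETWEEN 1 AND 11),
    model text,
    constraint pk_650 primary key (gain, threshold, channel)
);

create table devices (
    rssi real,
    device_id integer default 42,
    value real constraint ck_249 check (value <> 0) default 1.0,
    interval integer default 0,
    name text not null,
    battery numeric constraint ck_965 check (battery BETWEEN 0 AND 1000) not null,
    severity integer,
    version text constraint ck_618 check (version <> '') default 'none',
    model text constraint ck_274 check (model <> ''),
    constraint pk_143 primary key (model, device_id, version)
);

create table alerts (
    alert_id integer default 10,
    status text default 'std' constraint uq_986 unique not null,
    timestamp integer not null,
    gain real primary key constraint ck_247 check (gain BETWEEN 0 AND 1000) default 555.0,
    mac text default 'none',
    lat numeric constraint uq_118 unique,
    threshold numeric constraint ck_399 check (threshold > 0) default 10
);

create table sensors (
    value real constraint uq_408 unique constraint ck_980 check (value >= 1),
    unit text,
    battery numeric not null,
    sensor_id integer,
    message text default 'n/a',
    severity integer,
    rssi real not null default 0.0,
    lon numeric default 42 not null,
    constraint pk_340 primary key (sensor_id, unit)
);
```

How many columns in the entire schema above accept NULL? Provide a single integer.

zones: 2 nullable (zone_id, model — PK (gain, threshold, channel) and explicit NOT NULL columns excluded).
devices: 4 nullable (rssi, value, interval, severity — PK (model, device_id, version) and explicit NOT NULL columns excluded).
alerts: 4 nullable (alert_id, mac, lat, threshold — PK (gain) and explicit NOT NULL columns excluded).
sensors: 3 nullable (value, message, severity — PK (sensor_id, unit) and explicit NOT NULL columns excluded).
Total: 2 + 4 + 4 + 3 = 13.

13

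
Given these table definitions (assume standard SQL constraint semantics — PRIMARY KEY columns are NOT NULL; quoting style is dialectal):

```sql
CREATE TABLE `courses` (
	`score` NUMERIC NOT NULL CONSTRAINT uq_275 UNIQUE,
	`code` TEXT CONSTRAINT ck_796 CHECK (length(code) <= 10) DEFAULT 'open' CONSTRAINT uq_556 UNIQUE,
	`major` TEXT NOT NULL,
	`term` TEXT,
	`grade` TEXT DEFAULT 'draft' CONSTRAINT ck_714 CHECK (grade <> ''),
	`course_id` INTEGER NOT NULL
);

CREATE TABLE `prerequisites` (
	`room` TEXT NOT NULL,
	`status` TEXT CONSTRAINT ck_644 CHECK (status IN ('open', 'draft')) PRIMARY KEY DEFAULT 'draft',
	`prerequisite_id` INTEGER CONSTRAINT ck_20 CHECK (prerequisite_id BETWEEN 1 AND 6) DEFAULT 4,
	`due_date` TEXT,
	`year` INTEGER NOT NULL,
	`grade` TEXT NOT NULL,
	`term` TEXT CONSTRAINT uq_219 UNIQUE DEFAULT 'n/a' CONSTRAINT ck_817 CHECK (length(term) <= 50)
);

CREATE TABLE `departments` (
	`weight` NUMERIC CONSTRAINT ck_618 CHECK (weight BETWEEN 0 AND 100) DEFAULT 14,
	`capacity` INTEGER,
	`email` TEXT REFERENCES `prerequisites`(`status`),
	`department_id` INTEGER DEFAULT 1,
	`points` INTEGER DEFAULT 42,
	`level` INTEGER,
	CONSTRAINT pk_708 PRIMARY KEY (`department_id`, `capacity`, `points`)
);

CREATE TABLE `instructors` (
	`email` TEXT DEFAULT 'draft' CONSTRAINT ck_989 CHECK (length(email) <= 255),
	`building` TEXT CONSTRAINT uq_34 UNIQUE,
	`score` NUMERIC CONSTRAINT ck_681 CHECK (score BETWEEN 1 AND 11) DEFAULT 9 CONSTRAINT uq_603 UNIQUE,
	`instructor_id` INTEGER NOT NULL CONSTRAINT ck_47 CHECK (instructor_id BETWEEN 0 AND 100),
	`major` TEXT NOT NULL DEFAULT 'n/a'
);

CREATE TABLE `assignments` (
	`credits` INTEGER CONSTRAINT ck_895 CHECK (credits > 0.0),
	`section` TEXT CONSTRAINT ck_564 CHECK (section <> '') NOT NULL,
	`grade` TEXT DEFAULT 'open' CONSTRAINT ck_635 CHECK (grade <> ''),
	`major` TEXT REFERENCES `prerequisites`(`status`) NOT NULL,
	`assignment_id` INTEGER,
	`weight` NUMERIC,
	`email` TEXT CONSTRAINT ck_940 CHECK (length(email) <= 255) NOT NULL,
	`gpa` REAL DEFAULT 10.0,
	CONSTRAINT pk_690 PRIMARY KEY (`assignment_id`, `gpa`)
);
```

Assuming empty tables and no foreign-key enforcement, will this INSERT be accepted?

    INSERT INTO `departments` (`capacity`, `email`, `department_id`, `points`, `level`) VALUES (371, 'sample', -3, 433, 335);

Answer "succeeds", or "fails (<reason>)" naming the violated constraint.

NOT NULL columns: capacity is supplied; department_id is supplied; points is supplied.
No constraint is violated.

succeeds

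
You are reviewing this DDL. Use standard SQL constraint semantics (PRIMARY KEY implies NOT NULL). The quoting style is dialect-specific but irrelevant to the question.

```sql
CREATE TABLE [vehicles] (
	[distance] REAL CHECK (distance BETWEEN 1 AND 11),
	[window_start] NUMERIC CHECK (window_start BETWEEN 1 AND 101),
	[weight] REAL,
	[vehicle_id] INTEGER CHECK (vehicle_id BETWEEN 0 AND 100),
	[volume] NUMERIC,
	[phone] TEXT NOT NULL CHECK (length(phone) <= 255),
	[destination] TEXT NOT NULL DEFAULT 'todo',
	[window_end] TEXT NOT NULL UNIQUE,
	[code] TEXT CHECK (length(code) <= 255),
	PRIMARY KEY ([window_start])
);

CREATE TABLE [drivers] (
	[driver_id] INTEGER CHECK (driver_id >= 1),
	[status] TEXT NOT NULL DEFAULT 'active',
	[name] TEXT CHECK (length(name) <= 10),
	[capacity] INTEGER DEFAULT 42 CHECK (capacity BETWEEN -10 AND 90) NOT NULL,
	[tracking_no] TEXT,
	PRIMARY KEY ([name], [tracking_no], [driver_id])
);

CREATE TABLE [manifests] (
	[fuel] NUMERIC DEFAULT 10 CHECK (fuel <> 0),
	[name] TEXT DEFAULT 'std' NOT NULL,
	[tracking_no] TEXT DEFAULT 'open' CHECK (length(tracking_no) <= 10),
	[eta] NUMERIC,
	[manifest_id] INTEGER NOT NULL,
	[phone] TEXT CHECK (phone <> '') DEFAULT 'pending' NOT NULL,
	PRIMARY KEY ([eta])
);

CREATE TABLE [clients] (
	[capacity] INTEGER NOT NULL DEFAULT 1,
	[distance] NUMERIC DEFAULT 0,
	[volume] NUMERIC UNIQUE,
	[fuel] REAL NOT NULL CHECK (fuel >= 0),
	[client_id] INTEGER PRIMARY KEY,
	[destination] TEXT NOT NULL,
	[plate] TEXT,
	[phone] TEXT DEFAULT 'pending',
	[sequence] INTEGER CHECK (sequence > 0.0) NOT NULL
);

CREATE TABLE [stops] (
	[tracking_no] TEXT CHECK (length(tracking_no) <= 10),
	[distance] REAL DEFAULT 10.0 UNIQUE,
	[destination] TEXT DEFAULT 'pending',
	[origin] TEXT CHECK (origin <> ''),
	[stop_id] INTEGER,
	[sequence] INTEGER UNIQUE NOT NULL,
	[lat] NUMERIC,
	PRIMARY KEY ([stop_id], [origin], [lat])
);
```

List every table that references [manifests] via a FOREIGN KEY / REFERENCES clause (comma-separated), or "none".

none

No REFERENCES clause anywhere in the schema names manifests.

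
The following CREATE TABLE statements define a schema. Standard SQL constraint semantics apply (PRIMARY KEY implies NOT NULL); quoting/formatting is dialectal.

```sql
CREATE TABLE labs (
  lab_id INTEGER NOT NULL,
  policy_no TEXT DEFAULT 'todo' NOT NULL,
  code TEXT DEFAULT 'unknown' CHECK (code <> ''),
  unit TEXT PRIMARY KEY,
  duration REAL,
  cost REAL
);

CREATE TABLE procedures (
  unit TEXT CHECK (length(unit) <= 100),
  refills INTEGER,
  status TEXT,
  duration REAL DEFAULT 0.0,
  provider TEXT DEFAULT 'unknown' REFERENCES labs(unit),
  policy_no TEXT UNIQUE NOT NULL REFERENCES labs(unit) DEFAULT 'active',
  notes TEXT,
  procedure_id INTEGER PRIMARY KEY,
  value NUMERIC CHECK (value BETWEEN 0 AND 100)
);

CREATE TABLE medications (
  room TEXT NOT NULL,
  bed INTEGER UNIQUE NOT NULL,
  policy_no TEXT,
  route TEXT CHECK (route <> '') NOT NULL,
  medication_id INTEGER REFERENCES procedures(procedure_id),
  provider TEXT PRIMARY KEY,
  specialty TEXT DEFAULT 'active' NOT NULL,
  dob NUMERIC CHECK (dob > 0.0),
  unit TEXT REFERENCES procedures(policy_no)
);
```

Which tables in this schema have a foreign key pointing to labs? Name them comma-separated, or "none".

procedures

- procedures.provider references labs(unit).
- procedures.policy_no references labs(unit).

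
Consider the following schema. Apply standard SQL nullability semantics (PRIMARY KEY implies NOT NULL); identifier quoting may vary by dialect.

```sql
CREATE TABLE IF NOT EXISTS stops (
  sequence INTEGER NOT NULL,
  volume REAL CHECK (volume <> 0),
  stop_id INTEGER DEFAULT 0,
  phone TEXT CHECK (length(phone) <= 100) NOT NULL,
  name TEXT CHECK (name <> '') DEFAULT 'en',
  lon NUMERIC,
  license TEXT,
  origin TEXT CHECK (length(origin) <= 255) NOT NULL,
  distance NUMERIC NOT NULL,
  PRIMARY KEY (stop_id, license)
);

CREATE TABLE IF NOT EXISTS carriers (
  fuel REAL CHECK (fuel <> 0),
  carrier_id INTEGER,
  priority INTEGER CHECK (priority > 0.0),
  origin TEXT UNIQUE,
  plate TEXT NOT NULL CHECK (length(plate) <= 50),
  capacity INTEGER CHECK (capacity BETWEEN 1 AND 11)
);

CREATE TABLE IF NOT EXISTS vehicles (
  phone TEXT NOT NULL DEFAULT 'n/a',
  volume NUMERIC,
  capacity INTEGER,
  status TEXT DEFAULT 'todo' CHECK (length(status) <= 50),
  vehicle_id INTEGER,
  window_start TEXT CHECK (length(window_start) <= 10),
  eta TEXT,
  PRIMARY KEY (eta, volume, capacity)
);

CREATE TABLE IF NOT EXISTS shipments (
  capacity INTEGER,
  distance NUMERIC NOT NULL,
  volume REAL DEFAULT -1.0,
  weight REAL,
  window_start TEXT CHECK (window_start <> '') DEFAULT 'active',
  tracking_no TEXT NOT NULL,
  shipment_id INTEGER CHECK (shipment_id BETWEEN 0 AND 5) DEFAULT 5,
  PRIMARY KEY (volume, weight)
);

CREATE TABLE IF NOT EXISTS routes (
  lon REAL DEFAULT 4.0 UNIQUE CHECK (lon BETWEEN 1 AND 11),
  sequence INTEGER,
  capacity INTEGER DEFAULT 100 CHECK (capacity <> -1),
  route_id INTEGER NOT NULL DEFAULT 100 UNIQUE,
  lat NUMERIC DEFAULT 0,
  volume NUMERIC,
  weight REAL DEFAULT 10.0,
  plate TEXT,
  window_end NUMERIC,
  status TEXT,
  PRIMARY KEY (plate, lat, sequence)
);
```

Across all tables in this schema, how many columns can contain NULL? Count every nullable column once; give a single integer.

20

stops: 3 nullable (volume, name, lon — PK (stop_id, license) and explicit NOT NULL columns excluded).
carriers: 5 nullable (fuel, carrier_id, priority, origin, capacity — PK none and explicit NOT NULL columns excluded).
vehicles: 3 nullable (status, vehicle_id, window_start — PK (eta, volume, capacity) and explicit NOT NULL columns excluded).
shipments: 3 nullable (capacity, window_start, shipment_id — PK (volume, weight) and explicit NOT NULL columns excluded).
routes: 6 nullable (lon, capacity, volume, weight, window_end, status — PK (plate, lat, sequence) and explicit NOT NULL columns excluded).
Total: 3 + 5 + 3 + 3 + 6 = 20.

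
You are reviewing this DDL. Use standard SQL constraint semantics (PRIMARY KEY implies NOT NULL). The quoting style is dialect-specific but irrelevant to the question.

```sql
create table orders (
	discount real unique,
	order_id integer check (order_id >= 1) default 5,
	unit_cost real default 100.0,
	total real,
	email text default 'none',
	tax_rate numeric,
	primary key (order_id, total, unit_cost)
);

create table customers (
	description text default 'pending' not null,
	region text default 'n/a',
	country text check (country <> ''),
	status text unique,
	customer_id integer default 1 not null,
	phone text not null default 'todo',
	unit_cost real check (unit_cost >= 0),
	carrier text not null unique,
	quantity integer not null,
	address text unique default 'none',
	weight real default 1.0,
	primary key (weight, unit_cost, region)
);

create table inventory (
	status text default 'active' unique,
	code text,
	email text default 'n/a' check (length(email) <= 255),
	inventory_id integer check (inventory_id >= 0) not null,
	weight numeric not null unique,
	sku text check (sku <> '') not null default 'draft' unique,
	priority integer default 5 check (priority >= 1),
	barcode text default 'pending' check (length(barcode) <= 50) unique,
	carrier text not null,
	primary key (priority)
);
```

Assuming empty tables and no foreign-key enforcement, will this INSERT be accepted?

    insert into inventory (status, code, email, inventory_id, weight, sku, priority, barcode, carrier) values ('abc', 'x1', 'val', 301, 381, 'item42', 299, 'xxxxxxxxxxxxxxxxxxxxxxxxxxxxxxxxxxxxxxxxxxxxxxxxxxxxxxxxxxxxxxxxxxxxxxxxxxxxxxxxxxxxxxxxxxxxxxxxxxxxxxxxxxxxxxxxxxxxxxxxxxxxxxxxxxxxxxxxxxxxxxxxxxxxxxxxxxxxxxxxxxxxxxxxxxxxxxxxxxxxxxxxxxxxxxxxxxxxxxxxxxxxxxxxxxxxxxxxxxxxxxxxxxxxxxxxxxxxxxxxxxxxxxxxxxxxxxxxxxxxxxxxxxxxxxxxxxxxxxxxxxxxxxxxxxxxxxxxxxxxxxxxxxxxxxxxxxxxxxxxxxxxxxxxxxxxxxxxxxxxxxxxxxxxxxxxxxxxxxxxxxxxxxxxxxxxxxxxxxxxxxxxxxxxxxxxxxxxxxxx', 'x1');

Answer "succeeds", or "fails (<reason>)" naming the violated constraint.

fails (CHECK on barcode)

The value 'xxxxxxxxxxxxxxxxxxxxxxxxxxxxxxxxxxxxxxxxxxxxxxxxxxxxxxxxxxxxxxxxxxxxxxxxxxxxxxxxxxxxxxxxxxxxxxxxxxxxxxxxxxxxxxxxxxxxxxxxxxxxxxxxxxxxxxxxxxxxxxxxxxxxxxxxxxxxxxxxxxxxxxxxxxxxxxxxxxxxxxxxxxxxxxxxxxxxxxxxxxxxxxxxxxxxxxxxxxxxxxxxxxxxxxxxxxxxxxxxxxxxxxxxxxxxxxxxxxxxxxxxxxxxxxxxxxxxxxxxxxxxxxxxxxxxxxxxxxxxxxxxxxxxxxxxxxxxxxxxxxxxxxxxxxxxxxxxxxxxxxxxxxxxxxxxxxxxxxxxxxxxxxxxxxxxxxxxxxxxxxxxxxxxxxxxxxxxxxxx' for barcode violates CHECK (length(barcode) <= 50).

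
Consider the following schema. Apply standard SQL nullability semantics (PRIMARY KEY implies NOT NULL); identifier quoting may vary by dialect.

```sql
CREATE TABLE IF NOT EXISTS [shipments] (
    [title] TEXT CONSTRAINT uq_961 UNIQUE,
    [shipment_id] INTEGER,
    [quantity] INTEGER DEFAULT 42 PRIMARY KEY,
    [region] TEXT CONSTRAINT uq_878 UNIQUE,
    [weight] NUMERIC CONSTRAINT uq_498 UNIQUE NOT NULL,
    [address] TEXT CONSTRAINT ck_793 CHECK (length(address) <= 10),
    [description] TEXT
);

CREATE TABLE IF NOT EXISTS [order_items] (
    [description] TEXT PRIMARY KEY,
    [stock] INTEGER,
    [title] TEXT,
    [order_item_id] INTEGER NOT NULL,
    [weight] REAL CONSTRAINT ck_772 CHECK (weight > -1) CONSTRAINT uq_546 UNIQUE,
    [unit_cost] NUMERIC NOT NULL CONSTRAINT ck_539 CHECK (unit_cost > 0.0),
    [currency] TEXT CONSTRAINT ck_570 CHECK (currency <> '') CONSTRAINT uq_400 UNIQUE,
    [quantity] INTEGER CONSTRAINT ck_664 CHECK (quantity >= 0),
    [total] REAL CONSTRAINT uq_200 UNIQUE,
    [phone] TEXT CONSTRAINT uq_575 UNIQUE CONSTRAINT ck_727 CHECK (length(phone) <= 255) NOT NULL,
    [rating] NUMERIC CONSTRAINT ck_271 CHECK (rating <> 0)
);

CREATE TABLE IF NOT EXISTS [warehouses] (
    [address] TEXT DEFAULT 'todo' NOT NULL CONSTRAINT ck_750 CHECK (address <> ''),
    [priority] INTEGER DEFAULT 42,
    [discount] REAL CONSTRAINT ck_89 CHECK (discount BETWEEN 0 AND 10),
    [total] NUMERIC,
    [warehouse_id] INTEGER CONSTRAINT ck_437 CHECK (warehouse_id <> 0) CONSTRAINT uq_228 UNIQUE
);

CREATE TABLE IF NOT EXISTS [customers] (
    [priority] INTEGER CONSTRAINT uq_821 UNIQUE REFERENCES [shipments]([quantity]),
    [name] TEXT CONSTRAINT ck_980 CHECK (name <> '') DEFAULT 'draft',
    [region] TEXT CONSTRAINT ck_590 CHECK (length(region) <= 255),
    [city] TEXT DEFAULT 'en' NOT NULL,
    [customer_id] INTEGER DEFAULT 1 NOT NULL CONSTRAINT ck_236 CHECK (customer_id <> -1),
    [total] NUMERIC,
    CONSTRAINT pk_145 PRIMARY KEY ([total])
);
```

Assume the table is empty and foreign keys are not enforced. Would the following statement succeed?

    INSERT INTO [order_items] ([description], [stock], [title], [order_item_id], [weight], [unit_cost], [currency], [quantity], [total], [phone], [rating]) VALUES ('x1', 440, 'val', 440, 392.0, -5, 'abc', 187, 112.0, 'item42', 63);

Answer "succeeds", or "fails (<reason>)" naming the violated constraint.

fails (CHECK on unit_cost)

The value -5 for unit_cost violates CHECK (unit_cost > 0.0).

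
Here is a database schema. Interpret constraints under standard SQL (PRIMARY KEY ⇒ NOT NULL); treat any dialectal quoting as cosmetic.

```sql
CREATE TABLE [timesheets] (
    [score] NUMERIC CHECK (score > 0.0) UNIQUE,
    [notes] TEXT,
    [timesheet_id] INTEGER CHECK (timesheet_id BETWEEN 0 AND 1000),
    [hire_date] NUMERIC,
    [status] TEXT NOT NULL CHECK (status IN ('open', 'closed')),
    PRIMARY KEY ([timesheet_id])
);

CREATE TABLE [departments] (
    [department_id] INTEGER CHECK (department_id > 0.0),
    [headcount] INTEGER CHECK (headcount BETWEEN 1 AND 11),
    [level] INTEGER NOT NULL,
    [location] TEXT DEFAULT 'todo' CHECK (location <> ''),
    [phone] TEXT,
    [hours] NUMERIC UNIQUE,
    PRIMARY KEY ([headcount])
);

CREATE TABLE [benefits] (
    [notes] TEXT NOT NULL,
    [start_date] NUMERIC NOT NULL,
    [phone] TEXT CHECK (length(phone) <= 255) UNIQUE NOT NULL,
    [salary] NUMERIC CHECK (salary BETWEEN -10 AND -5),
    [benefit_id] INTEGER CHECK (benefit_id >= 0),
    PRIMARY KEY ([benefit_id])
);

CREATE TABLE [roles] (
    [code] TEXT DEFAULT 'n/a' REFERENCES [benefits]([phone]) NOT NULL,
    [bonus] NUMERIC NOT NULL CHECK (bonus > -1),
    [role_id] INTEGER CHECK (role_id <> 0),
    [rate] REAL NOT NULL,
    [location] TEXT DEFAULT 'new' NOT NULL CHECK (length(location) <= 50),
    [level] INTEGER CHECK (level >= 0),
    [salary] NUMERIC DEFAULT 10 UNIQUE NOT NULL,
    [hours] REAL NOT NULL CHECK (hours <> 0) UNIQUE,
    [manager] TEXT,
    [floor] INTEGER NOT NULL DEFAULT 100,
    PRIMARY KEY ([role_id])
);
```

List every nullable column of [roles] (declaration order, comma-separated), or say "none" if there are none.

- code: declared NOT NULL → not nullable.
- bonus: declared NOT NULL → not nullable.
- role_id: part of the PRIMARY KEY, which implies NOT NULL → not nullable.
- rate: declared NOT NULL → not nullable.
- location: declared NOT NULL → not nullable.
- level: CHECK does not forbid NULL (a CHECK constraint passes when its expression is NULL) → nullable.
- salary: declared NOT NULL → not nullable.
- hours: declared NOT NULL → not nullable.
- manager: no NOT NULL constraint applies → nullable.
- floor: declared NOT NULL → not nullable.

level, manager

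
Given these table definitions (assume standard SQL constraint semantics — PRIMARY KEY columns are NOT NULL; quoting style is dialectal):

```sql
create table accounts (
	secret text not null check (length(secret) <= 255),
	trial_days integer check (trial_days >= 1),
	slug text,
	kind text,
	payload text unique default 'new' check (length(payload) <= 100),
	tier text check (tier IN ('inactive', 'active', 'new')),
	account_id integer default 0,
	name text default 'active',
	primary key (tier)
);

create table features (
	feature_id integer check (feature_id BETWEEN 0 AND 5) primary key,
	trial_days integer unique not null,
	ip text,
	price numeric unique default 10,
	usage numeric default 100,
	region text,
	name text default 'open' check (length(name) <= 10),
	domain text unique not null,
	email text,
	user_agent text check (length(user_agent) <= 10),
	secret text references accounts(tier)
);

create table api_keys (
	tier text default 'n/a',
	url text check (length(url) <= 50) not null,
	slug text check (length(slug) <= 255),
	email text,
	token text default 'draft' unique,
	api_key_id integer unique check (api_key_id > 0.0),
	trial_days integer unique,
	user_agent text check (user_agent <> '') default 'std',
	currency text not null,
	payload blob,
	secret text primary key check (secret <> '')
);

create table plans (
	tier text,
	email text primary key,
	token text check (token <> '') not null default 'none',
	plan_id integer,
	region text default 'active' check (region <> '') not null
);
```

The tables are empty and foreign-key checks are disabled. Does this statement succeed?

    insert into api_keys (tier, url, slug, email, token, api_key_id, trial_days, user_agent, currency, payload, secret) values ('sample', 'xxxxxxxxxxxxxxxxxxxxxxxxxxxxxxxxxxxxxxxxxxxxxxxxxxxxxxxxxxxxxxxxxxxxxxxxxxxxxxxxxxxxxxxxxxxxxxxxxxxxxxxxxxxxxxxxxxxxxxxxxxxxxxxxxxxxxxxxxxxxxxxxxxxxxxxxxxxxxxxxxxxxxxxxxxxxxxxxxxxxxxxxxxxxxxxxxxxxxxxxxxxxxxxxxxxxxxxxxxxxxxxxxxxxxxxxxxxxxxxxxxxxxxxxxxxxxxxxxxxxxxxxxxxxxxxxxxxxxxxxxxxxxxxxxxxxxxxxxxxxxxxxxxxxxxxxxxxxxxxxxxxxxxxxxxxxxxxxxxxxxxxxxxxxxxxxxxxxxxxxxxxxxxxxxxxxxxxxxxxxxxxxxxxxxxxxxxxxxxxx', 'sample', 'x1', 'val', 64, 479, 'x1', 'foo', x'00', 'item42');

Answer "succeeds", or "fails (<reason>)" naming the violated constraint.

fails (CHECK on url)

The value 'xxxxxxxxxxxxxxxxxxxxxxxxxxxxxxxxxxxxxxxxxxxxxxxxxxxxxxxxxxxxxxxxxxxxxxxxxxxxxxxxxxxxxxxxxxxxxxxxxxxxxxxxxxxxxxxxxxxxxxxxxxxxxxxxxxxxxxxxxxxxxxxxxxxxxxxxxxxxxxxxxxxxxxxxxxxxxxxxxxxxxxxxxxxxxxxxxxxxxxxxxxxxxxxxxxxxxxxxxxxxxxxxxxxxxxxxxxxxxxxxxxxxxxxxxxxxxxxxxxxxxxxxxxxxxxxxxxxxxxxxxxxxxxxxxxxxxxxxxxxxxxxxxxxxxxxxxxxxxxxxxxxxxxxxxxxxxxxxxxxxxxxxxxxxxxxxxxxxxxxxxxxxxxxxxxxxxxxxxxxxxxxxxxxxxxxxxxxxxxxx' for url violates CHECK (length(url) <= 50).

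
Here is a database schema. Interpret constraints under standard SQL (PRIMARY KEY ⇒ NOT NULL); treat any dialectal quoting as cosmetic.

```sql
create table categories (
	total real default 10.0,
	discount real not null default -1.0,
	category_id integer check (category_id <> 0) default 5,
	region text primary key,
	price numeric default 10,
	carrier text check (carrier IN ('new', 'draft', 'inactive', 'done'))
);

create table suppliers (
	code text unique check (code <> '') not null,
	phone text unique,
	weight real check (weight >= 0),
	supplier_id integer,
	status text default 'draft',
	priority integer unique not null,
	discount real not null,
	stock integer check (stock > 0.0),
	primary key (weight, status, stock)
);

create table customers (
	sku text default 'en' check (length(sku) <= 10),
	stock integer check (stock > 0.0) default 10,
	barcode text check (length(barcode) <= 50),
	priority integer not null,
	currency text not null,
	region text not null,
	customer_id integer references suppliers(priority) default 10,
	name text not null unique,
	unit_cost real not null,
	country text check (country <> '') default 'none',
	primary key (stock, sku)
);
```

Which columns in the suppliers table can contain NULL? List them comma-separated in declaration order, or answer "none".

phone, supplier_id

- code: declared NOT NULL → not nullable.
- phone: UNIQUE does not imply NOT NULL → nullable.
- weight: part of the PRIMARY KEY, which implies NOT NULL → not nullable.
- supplier_id: no NOT NULL constraint applies → nullable.
- status: part of the PRIMARY KEY, which implies NOT NULL → not nullable.
- priority: declared NOT NULL → not nullable.
- discount: declared NOT NULL → not nullable.
- stock: part of the PRIMARY KEY, which implies NOT NULL → not nullable.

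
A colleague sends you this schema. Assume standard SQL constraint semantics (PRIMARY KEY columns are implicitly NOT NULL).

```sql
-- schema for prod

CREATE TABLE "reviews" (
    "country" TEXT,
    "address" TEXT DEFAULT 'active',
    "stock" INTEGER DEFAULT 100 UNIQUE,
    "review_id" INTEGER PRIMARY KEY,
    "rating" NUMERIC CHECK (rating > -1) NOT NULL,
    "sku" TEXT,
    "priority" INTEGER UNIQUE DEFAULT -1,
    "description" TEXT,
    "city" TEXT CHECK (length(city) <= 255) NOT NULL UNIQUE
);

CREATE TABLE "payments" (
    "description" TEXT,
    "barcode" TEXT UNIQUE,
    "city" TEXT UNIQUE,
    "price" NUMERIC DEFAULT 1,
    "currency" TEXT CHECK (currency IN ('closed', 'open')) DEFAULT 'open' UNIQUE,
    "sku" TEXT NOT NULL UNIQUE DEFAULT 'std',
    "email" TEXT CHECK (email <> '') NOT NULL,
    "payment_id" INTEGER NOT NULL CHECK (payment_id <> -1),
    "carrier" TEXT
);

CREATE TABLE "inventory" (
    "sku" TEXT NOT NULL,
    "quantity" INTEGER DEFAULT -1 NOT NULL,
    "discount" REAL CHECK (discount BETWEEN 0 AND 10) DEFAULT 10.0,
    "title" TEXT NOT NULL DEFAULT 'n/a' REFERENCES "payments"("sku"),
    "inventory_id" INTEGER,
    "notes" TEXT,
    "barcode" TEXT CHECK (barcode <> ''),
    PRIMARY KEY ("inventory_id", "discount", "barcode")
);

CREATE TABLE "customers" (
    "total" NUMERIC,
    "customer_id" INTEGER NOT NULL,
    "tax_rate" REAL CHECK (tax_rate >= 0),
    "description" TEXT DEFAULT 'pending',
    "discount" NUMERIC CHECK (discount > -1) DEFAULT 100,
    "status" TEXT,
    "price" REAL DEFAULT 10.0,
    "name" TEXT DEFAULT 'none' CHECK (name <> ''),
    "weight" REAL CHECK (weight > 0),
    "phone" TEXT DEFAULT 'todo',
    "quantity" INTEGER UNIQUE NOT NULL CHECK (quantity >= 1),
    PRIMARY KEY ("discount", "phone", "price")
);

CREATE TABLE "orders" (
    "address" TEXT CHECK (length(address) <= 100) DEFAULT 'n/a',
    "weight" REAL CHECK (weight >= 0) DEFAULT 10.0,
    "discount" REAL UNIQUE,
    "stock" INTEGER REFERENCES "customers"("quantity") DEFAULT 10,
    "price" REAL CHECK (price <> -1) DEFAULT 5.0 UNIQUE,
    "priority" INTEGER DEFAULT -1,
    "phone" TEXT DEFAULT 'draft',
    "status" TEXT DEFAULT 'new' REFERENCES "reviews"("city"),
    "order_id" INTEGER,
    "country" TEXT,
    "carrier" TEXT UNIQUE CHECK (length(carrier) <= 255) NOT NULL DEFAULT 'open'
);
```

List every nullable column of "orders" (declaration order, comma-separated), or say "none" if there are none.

- address: CHECK does not forbid NULL (a CHECK constraint passes when its expression is NULL) → nullable.
- weight: CHECK does not forbid NULL (a CHECK constraint passes when its expression is NULL) → nullable.
- discount: UNIQUE does not imply NOT NULL → nullable.
- stock: a foreign key column may be NULL unless separately constrained → nullable.
- price: CHECK does not forbid NULL (a CHECK constraint passes when its expression is NULL) → nullable.
- priority: DEFAULT only fills an omitted column; an explicit NULL is still allowed → nullable.
- phone: DEFAULT only fills an omitted column; an explicit NULL is still allowed → nullable.
- status: a foreign key column may be NULL unless separately constrained → nullable.
- order_id: no NOT NULL constraint applies → nullable.
- country: no NOT NULL constraint applies → nullable.
- carrier: declared NOT NULL → not nullable.

address, weight, discount, stock, price, priority, phone, status, order_id, country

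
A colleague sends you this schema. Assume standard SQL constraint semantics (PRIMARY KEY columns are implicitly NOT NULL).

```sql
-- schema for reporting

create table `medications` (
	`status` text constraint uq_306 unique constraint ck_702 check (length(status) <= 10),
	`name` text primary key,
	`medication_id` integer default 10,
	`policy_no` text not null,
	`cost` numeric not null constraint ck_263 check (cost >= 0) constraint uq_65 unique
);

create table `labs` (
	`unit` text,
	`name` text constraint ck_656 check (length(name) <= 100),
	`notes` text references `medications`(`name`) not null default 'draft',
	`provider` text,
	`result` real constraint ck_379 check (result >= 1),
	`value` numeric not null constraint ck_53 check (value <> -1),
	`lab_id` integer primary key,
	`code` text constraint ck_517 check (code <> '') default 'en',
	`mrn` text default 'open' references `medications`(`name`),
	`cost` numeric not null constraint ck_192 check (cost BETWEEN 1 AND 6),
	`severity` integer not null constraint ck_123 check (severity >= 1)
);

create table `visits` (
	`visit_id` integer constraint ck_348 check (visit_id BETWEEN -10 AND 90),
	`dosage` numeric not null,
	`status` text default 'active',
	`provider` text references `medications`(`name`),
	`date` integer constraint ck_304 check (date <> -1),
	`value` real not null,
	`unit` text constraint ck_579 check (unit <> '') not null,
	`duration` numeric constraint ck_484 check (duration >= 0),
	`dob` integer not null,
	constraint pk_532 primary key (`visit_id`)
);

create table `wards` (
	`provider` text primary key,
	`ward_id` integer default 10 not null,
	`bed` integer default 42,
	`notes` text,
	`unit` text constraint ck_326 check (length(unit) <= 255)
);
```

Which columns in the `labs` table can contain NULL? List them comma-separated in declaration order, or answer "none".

- unit: no NOT NULL constraint applies → nullable.
- name: CHECK does not forbid NULL (a CHECK constraint passes when its expression is NULL) → nullable.
- notes: declared NOT NULL → not nullable.
- provider: no NOT NULL constraint applies → nullable.
- result: CHECK does not forbid NULL (a CHECK constraint passes when its expression is NULL) → nullable.
- value: declared NOT NULL → not nullable.
- lab_id: part of the PRIMARY KEY, which implies NOT NULL → not nullable.
- code: CHECK does not forbid NULL (a CHECK constraint passes when its expression is NULL) → nullable.
- mrn: a foreign key column may be NULL unless separately constrained → nullable.
- cost: declared NOT NULL → not nullable.
- severity: declared NOT NULL → not nullable.

unit, name, provider, result, code, mrn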